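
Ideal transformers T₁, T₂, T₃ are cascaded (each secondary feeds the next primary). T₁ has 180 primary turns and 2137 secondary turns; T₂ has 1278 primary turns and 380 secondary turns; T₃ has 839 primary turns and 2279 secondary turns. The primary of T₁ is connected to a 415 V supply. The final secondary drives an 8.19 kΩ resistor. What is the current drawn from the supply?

After T₁: V = 415.00 × 2137/180 = 4927.0 V.
After T₂: V = 4927.0 × 380/1278 = 1465.0 V.
After T₃: V = 1465.0 × 2279/839 = 3979.4 V.
I_load = 3979.4/8190 = 0.48588 A, so P_out = 3979.4 × 0.48588 = 1933.5 W.
All ideal ⇒ P_in = P_out, so I_supply = 1933.5/415 = 4.66 A.

I_supply ≈ 4.66 A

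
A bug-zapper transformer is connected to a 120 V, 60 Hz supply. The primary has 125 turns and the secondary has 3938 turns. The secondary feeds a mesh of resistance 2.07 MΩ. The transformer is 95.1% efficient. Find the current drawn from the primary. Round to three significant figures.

I_p ≈ 0.0605 A

V_s = 120 × 3938/125 = 3780.5 V.
I_s = V_s/R = 3780.5/(2.07×10^6) = 0.0018263 A.
P_out = V_s I_s = 3780.5 × 0.0018263 = 6.9044 W.
P_in = P_out/η = 6.9044/0.951 = 7.2601 W.
I_p = P_in/V_p = 7.2601/120 = 0.0605 A.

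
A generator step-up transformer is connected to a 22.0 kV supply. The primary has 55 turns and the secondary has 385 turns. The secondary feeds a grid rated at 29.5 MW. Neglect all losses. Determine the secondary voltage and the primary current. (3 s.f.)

V_s = V_p × N_s/N_p = 22000 × 385/55 = 154000 V.
I_s = P/V_s = 2.95×10^7/154000 = 191.56 A.
I_p = I_s × N_s/N_p = 191.56 × 385/55 = 1340 A.

V_s ≈ 154000 V, I_p ≈ 1340 A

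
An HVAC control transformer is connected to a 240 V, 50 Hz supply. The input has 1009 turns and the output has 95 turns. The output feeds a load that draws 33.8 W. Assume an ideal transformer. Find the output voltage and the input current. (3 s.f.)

V_out = V_in × N_out/N_in = 240 × 95/1009 = 22.597 V.
I_out = P/V_out = 33.8/22.597 = 1.4958 A.
I_in = I_out × N_out/N_in = 1.4958 × 95/1009 = 0.141 A.

V_out ≈ 22.6 V, I_in ≈ 0.141 A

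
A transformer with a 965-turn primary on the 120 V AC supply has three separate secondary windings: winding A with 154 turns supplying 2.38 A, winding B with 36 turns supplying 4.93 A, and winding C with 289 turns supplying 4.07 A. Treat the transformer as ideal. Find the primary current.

V_A = 120 × 154/965 = 19.150 V; V_B = 120 × 36/965 = 4.4767 V; V_C = 120 × 289/965 = 35.938 V.
P_out = V_A I_A + V_B I_B + V_C I_C = 19.150×2.38 + 4.4767×4.93 + 35.938×4.07 = 45.578 + 22.070 + 146.27 = 213.91 W.
Ideal ⇒ P_in = P_out, so I_p = P_out/V_p = 213.91/120 = 1.78 A.

I_p ≈ 1.78 A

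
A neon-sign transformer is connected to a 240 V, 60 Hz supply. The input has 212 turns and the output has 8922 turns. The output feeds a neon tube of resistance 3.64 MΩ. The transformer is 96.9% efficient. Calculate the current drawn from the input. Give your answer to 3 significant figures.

I_in ≈ 0.121 A

V_out = 240 × 8922/212 = 10100 V.
I_out = V_out/R = 10100/(3.64×10^6) = 0.0027748 A.
P_out = V_out I_out = 10100 × 0.0027748 = 28.027 W.
P_in = P_out/η = 28.027/0.969 = 28.923 W.
I_in = P_in/V_in = 28.923/240 = 0.121 A.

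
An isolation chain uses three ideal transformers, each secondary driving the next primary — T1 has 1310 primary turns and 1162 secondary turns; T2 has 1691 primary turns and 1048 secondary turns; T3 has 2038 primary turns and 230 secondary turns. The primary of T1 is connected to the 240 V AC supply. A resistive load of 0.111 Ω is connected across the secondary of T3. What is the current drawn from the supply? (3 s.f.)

I_supply ≈ 8.32 A

Secondary of T1: V = 240.00 × 1162/1310 = 212.89 V.
Secondary of T2: V = 212.89 × 1048/1691 = 131.94 V.
Secondary of T3: V = 131.94 × 230/2038 = 14.890 V.
I_load = 14.890/0.111 = 134.14 A, so P_out = 14.890 × 134.14 = 1997.3 W.
All ideal ⇒ P_in = P_out, so I_supply = 1997.3/240 = 8.32 A.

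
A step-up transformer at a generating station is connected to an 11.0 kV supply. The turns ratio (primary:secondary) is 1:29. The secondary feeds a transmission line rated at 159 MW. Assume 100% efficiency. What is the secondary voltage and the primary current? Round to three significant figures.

V_s = V_p × N_s/N_p = 11000 × 29/1 = 319000 V.
I_s = P/V_s = 1.59×10^8/319000 = 498.43 A.
I_p = I_s × N_s/N_p = 498.43 × 29/1 = 14500 A.

V_s ≈ 319000 V, I_p ≈ 14500 A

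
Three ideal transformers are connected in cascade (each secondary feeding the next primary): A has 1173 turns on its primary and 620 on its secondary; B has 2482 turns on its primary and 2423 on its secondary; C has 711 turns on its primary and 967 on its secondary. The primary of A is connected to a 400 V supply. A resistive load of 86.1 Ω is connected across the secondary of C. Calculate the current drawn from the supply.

After A: V = 400.00 × 620/1173 = 211.42 V.
After B: V = 211.42 × 2423/2482 = 206.40 V.
After C: V = 206.40 × 967/711 = 280.71 V.
I_load = 280.71/86.1 = 3.2603 A, so P_out = 280.71 × 3.2603 = 915.21 W.
All ideal ⇒ P_in = P_out, so I_supply = 915.21/400 = 2.29 A.

I_supply ≈ 2.29 A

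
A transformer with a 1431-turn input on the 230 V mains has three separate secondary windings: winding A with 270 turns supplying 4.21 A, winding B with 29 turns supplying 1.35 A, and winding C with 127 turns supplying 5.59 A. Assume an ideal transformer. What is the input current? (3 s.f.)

V_A = 230 × 270/1431 = 43.396 V; V_B = 230 × 29/1431 = 4.6611 V; V_C = 230 × 127/1431 = 20.412 V.
P_out = V_A I_A + V_B I_B + V_C I_C = 43.396×4.21 + 4.6611×1.35 + 20.412×5.59 = 182.70 + 6.2925 + 114.10 = 303.10 W.
Ideal ⇒ P_in = P_out, so I_in = P_out/V_in = 303.10/230 = 1.32 A.

I_in ≈ 1.32 A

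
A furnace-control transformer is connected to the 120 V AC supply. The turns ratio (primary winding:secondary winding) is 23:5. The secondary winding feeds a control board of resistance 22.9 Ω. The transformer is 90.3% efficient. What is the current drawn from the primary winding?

V_s = 120 × 5/23 = 26.087 V.
I_s = V_s/R = 26.087/22.9 = 1.1392 A.
P_out = V_s I_s = 26.087 × 1.1392 = 29.717 W.
P_in = P_out/η = 29.717/0.903 = 32.910 W.
I_p = P_in/V_p = 32.910/120 = 0.274 A.

I_p ≈ 0.274 A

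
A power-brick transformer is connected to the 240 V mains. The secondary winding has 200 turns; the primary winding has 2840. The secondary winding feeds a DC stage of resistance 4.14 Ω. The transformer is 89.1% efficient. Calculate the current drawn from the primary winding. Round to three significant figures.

I_p ≈ 0.323 A

V_s = 240 × 200/2840 = 16.901 V.
I_s = V_s/R = 16.901/4.14 = 4.0825 A.
P_out = V_s I_s = 16.901 × 4.0825 = 68.999 W.
P_in = P_out/η = 68.999/0.891 = 77.440 W.
I_p = P_in/V_p = 77.440/240 = 0.323 A.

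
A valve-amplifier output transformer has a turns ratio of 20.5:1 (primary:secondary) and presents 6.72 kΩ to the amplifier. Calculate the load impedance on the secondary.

Z_s ≈ 16.0 Ω

Z_s = Z_p/(N_p/N_s)² = 6720/20.5² = 16.0 Ω.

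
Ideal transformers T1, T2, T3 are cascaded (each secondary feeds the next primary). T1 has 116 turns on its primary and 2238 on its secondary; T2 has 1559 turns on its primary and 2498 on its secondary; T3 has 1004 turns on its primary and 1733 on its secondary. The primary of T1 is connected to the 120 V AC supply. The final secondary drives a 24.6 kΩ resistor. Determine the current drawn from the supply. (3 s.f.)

I_supply ≈ 13.9 A

Secondary of T1: V = 120.00 × 2238/116 = 2315.2 V.
Secondary of T2: V = 2315.2 × 2498/1559 = 3709.6 V.
Secondary of T3: V = 3709.6 × 1733/1004 = 6403.2 V.
I_load = 6403.2/24600 = 0.26029 A, so P_out = 6403.2 × 0.26029 = 1666.7 W.
All ideal ⇒ P_in = P_out, so I_supply = 1666.7/120 = 13.9 A.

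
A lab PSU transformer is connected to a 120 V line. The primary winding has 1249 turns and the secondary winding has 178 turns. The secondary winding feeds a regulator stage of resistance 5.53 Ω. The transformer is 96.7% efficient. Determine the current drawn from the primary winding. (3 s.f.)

I_p ≈ 0.456 A

V_s = 120 × 178/1249 = 17.102 V.
I_s = V_s/R = 17.102/5.53 = 3.0925 A.
P_out = V_s I_s = 17.102 × 3.0925 = 52.887 W.
P_in = P_out/η = 52.887/0.967 = 54.692 W.
I_p = P_in/V_p = 54.692/120 = 0.456 A.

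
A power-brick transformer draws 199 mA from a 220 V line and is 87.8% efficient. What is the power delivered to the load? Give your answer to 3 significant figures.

P_out ≈ 38.4 W

P_in = V_in I_in = 220 × 0.199 = 43.780 W.
P_out = η P_in = 0.878 × 43.780 = 38.4 W.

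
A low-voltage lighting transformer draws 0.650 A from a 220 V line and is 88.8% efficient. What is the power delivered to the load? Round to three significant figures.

P_in = V_p I_p = 220 × 0.650 = 143.00 W.
P_out = η P_in = 0.888 × 143.00 = 127 W.

P_out ≈ 127 W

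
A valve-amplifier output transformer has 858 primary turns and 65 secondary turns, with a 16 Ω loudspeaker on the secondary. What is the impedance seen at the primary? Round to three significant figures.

Z_p ≈ 2790 Ω

Z_p = (N_p/N_s)² × Z_s = (858/65)² × 16 = 2790 Ω.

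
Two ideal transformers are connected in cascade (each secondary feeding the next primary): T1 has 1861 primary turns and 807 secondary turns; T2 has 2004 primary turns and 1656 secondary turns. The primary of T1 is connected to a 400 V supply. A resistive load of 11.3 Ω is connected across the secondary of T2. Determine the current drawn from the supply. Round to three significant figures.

Secondary of T1: V = 400.00 × 807/1861 = 173.46 V.
Secondary of T2: V = 173.46 × 1656/2004 = 143.33 V.
I_load = 143.33/11.3 = 12.684 A, so P_out = 143.33 × 12.684 = 1818.1 W.
All ideal ⇒ P_in = P_out, so I_supply = 1818.1/400 = 4.55 A.

I_supply ≈ 4.55 A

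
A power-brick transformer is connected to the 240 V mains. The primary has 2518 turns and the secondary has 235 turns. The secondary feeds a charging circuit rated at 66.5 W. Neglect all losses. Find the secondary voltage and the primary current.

V_s = V_p × N_s/N_p = 240 × 235/2518 = 22.399 V.
I_s = P/V_s = 66.5/22.399 = 2.9689 A.
I_p = I_s × N_s/N_p = 2.9689 × 235/2518 = 0.277 A.

V_s ≈ 22.4 V, I_p ≈ 0.277 A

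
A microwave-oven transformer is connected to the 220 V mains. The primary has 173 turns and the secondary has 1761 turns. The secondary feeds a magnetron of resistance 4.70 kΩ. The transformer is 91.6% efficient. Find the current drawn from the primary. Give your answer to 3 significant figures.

I_p ≈ 5.29 A

V_s = 220 × 1761/173 = 2239.4 V.
I_s = V_s/R = 2239.4/4700 = 0.47647 A.
P_out = V_s I_s = 2239.4 × 0.47647 = 1067.0 W.
P_in = P_out/η = 1067.0/0.916 = 1164.9 W.
I_p = P_in/V_p = 1164.9/220 = 5.29 A.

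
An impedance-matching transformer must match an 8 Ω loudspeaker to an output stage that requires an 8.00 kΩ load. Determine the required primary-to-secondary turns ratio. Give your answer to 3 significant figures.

N_p/N_s ≈ 31.6

Z_p/Z_s = (N_p/N_s)², so N_p/N_s = √(8000/8) = √1000 = 31.6.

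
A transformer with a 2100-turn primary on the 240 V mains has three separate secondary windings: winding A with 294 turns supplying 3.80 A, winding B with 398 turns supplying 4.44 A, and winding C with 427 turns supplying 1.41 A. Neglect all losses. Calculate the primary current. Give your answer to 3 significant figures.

V_A = 240 × 294/2100 = 33.600 V; V_B = 240 × 398/2100 = 45.486 V; V_C = 240 × 427/2100 = 48.800 V.
P_out = V_A I_A + V_B I_B + V_C I_C = 33.600×3.80 + 45.486×4.44 + 48.800×1.41 = 127.68 + 201.96 + 68.808 = 398.44 W.
Ideal ⇒ P_in = P_out, so I_p = P_out/V_p = 398.44/240 = 1.66 A.

I_p ≈ 1.66 A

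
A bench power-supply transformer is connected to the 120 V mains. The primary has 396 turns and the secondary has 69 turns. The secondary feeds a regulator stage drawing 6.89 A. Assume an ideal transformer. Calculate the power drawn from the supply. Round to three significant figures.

I_p = I_s × N_s/N_p = 6.89 × 69/396 = 1.2005 A.
P = V_p I_p = 120 × 1.2005 = 144 W.

P ≈ 144 W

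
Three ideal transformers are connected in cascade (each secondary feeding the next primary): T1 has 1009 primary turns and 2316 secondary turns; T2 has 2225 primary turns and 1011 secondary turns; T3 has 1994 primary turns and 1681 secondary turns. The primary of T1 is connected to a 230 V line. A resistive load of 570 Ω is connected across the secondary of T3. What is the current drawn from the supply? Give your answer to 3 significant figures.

After T1: V = 230.00 × 2316/1009 = 527.93 V.
After T2: V = 527.93 × 1011/2225 = 239.88 V.
After T3: V = 239.88 × 1681/1994 = 202.23 V.
I_load = 202.23/570 = 0.35478 A, so P_out = 202.23 × 0.35478 = 71.747 W.
All ideal ⇒ P_in = P_out, so I_supply = 71.747/230 = 0.312 A.

I_supply ≈ 0.312 A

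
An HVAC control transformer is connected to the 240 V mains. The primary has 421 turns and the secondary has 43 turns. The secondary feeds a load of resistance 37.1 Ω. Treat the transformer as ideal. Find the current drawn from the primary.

V_s = V_p × N_s/N_p = 240 × 43/421 = 24.513 V.
I_s = V_s/R = 24.513/37.1 = 0.66073 A.
For an ideal transformer I_p N_p = I_s N_s, so I_p = 0.66073 × 43/421 = 0.0675 A.

I_p ≈ 0.0675 A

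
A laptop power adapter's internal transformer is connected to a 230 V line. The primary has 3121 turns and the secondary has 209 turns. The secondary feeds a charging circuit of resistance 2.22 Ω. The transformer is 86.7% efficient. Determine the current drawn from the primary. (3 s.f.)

V_s = 230 × 209/3121 = 15.402 V.
I_s = V_s/R = 15.402/2.22 = 6.9379 A.
P_out = V_s I_s = 15.402 × 6.9379 = 106.86 W.
P_in = P_out/η = 106.86/0.867 = 123.25 W.
I_p = P_in/V_p = 123.25/230 = 0.536 A.

I_p ≈ 0.536 A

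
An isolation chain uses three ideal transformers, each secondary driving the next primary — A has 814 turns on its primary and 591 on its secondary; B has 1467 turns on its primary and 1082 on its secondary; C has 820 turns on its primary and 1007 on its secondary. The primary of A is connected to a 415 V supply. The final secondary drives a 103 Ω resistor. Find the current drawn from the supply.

I_supply ≈ 1.74 A

After A: V = 415.00 × 591/814 = 301.31 V.
After B: V = 301.31 × 1082/1467 = 222.23 V.
After C: V = 222.23 × 1007/820 = 272.91 V.
I_load = 272.91/103 = 2.6496 A, so P_out = 272.91 × 2.6496 = 723.12 W.
All ideal ⇒ P_in = P_out, so I_supply = 723.12/415 = 1.74 A.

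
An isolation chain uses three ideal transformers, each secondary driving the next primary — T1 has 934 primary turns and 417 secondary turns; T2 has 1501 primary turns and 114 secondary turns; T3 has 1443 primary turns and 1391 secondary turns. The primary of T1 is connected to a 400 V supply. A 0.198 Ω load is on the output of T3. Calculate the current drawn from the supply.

I_supply ≈ 2.16 A

Secondary of T1: V = 400.00 × 417/934 = 178.59 V.
Secondary of T2: V = 178.59 × 114/1501 = 13.564 V.
Secondary of T3: V = 13.564 × 1391/1443 = 13.075 V.
I_load = 13.075/0.198 = 66.034 A, so P_out = 13.075 × 66.034 = 863.38 W.
All ideal ⇒ P_in = P_out, so I_supply = 863.38/400 = 2.16 A.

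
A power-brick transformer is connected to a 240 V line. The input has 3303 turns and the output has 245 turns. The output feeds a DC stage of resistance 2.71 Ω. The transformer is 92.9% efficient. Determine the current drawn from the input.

I_in ≈ 0.524 A

V_out = 240 × 245/3303 = 17.802 V.
I_out = V_out/R = 17.802/2.71 = 6.5690 A.
P_out = V_out I_out = 17.802 × 6.5690 = 116.94 W.
P_in = P_out/η = 116.94/0.929 = 125.88 W.
I_in = P_in/V_in = 125.88/240 = 0.524 A.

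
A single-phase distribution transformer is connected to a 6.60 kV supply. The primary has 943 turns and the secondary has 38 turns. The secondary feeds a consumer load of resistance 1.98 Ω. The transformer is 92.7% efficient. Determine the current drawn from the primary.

V_s = 6600 × 38/943 = 265.96 V.
I_s = V_s/R = 265.96/1.98 = 134.32 A.
P_out = V_s I_s = 265.96 × 134.32 = 35725 W.
P_in = P_out/η = 35725/0.927 = 38538 W.
I_p = P_in/V_p = 38538/6600 = 5.84 A.

I_p ≈ 5.84 A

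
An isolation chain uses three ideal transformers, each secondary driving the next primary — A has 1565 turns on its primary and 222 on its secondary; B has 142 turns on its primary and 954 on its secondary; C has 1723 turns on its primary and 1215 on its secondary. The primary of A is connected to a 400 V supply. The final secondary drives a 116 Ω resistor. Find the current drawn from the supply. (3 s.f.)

I_supply ≈ 1.56 A

After A: V = 400.00 × 222/1565 = 56.741 V.
After B: V = 56.741 × 954/142 = 381.21 V.
After C: V = 381.21 × 1215/1723 = 268.81 V.
I_load = 268.81/116 = 2.3174 A, so P_out = 268.81 × 2.3174 = 622.93 W.
All ideal ⇒ P_in = P_out, so I_supply = 622.93/400 = 1.56 A.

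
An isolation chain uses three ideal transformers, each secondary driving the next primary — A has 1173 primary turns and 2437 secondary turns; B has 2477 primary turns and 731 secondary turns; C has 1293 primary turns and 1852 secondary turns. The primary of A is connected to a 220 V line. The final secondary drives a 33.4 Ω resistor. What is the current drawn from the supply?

After A: V = 220.00 × 2437/1173 = 457.07 V.
After B: V = 457.07 × 731/2477 = 134.89 V.
After C: V = 134.89 × 1852/1293 = 193.20 V.
I_load = 193.20/33.4 = 5.7845 A, so P_out = 193.20 × 5.7845 = 1117.6 W.
All ideal ⇒ P_in = P_out, so I_supply = 1117.6/220 = 5.08 A.

I_supply ≈ 5.08 A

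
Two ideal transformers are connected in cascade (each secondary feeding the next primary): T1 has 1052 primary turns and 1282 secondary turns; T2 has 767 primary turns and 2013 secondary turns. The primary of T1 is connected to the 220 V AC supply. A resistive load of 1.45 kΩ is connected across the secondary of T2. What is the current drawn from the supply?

I_supply ≈ 1.55 A

Secondary of T1: V = 220.00 × 1282/1052 = 268.10 V.
Secondary of T2: V = 268.10 × 2013/767 = 703.63 V.
I_load = 703.63/1450 = 0.48526 A, so P_out = 703.63 × 0.48526 = 341.44 W.
All ideal ⇒ P_in = P_out, so I_supply = 341.44/220 = 1.55 A.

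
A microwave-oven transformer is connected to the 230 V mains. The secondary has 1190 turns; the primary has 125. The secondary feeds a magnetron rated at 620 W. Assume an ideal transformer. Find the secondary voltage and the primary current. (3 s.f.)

V_s ≈ 2190 V, I_p ≈ 2.70 A

V_s = V_p × N_s/N_p = 230 × 1190/125 = 2189.6 V.
I_s = P/V_s = 620/2189.6 = 0.28316 A.
I_p = I_s × N_s/N_p = 0.28316 × 1190/125 = 2.70 A.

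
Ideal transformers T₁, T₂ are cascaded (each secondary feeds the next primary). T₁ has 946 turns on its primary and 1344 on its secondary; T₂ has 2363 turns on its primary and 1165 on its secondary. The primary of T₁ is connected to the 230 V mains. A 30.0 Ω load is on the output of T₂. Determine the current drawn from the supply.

I_supply ≈ 3.76 A

After T₁: V = 230.00 × 1344/946 = 326.77 V.
After T₂: V = 326.77 × 1165/2363 = 161.10 V.
I_load = 161.10/30.0 = 5.3700 A, so P_out = 161.10 × 5.3700 = 865.12 W.
All ideal ⇒ P_in = P_out, so I_supply = 865.12/230 = 3.76 A.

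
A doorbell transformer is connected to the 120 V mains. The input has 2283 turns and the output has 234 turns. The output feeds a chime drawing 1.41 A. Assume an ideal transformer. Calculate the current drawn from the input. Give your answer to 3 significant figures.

For an ideal transformer I_in N_in = I_out N_out, so I_in = 1.41 × 234/2283 = 0.145 A.

I_in ≈ 0.145 A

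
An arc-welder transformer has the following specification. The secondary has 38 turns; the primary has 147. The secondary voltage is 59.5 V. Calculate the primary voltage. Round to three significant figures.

V_p/V_s = N_p/N_s, so V_p = 59.5 × 147/38 = 230 V.

V_p ≈ 230 V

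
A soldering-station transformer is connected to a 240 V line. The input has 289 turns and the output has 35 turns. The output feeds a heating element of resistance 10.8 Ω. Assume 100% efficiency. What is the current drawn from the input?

V_out = V_in × N_out/N_in = 240 × 35/289 = 29.066 V.
I_out = V_out/R = 29.066/10.8 = 2.6913 A.
For an ideal transformer I_in N_in = I_out N_out, so I_in = 2.6913 × 35/289 = 0.326 A.

I_in ≈ 0.326 A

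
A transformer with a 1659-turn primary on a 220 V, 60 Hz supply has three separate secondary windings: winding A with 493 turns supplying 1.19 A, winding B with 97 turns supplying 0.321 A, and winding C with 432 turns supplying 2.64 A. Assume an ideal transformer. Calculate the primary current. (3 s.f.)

V_A = 220 × 493/1659 = 65.377 V; V_B = 220 × 97/1659 = 12.863 V; V_C = 220 × 432/1659 = 57.288 V.
P_out = V_A I_A + V_B I_B + V_C I_C = 65.377×1.19 + 12.863×0.321 + 57.288×2.64 = 77.798 + 4.1291 + 151.24 = 233.17 W.
Ideal ⇒ P_in = P_out, so I_p = P_out/V_p = 233.17/220 = 1.06 A.

I_p ≈ 1.06 A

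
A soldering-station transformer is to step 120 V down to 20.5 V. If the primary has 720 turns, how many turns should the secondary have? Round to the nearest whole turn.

N_s = 123 turns

N_s/N_p = V_s/V_p, so N_s = 720 × 20.5/120 = 123.0 ≈ 123 turns.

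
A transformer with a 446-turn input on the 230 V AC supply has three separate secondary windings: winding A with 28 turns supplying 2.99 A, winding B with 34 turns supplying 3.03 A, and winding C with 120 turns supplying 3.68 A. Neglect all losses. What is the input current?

I_in ≈ 1.41 A

V_A = 230 × 28/446 = 14.439 V; V_B = 230 × 34/446 = 17.534 V; V_C = 230 × 120/446 = 61.883 V.
P_out = V_A I_A + V_B I_B + V_C I_C = 14.439×2.99 + 17.534×3.03 + 61.883×3.68 = 43.174 + 53.127 + 227.73 = 324.03 W.
Ideal ⇒ P_in = P_out, so I_in = P_out/V_in = 324.03/230 = 1.41 A.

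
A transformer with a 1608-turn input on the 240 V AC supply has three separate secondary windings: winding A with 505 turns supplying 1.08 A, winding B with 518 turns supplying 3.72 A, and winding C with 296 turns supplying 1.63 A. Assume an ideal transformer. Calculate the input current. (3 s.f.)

V_A = 240 × 505/1608 = 75.373 V; V_B = 240 × 518/1608 = 77.313 V; V_C = 240 × 296/1608 = 44.179 V.
P_out = V_A I_A + V_B I_B + V_C I_C = 75.373×1.08 + 77.313×3.72 + 44.179×1.63 = 81.403 + 287.61 + 72.012 = 441.02 W.
Ideal ⇒ P_in = P_out, so I_in = P_out/V_in = 441.02/240 = 1.84 A.

I_in ≈ 1.84 A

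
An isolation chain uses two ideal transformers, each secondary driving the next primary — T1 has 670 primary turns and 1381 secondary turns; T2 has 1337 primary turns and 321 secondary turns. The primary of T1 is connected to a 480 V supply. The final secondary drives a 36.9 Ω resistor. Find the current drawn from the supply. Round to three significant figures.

Secondary of T1: V = 480.00 × 1381/670 = 989.37 V.
Secondary of T2: V = 989.37 × 321/1337 = 237.54 V.
I_load = 237.54/36.9 = 6.4374 A, so P_out = 237.54 × 6.4374 = 1529.1 W.
All ideal ⇒ P_in = P_out, so I_supply = 1529.1/480 = 3.19 A.

I_supply ≈ 3.19 A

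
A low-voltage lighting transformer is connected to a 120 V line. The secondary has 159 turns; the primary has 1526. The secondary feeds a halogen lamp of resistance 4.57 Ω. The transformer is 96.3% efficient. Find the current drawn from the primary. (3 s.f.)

I_p ≈ 0.296 A

V_s = 120 × 159/1526 = 12.503 V.
I_s = V_s/R = 12.503/4.57 = 2.7359 A.
P_out = V_s I_s = 12.503 × 2.7359 = 34.208 W.
P_in = P_out/η = 34.208/0.963 = 35.523 W.
I_p = P_in/V_p = 35.523/120 = 0.296 A.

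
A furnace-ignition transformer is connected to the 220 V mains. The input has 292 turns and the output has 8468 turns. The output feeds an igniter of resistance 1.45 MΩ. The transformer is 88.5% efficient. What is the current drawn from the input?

V_out = 220 × 8468/292 = 6380.0 V.
I_out = V_out/R = 6380.0/(1.45×10^6) = 0.0044000 A.
P_out = V_out I_out = 6380.0 × 0.0044000 = 28.072 W.
P_in = P_out/η = 28.072/0.885 = 31.720 W.
I_in = P_in/V_in = 31.720/220 = 0.144 A.

I_in ≈ 0.144 A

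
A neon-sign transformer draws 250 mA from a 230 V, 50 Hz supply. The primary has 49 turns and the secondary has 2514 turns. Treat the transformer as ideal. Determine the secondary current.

I_s/I_p = N_p/N_s, so I_s = 0.250 × 49/2514 = 0.00487 A.

I_s ≈ 0.00487 A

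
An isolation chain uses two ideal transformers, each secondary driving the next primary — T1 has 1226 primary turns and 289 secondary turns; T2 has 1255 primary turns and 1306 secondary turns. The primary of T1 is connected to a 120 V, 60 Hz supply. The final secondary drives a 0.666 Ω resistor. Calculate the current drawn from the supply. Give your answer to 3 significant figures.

After T1: V = 120.00 × 289/1226 = 28.287 V.
After T2: V = 28.287 × 1306/1255 = 29.437 V.
I_load = 29.437/0.666 = 44.199 A, so P_out = 29.437 × 44.199 = 1301.1 W.
All ideal ⇒ P_in = P_out, so I_supply = 1301.1/120 = 10.8 A.

I_supply ≈ 10.8 A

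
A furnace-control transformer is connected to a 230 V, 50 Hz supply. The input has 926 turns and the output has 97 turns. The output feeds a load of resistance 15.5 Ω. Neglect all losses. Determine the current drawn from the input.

V_out = V_in × N_out/N_in = 230 × 97/926 = 24.093 V.
I_out = V_out/R = 24.093/15.5 = 1.5544 A.
For an ideal transformer I_in N_in = I_out N_out, so I_in = 1.5544 × 97/926 = 0.163 A.

I_in ≈ 0.163 A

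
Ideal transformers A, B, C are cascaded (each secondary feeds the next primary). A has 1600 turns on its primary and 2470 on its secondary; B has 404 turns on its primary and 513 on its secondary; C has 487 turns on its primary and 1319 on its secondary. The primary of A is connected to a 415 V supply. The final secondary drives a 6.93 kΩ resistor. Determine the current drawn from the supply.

I_supply ≈ 1.69 A

After A: V = 415.00 × 2470/1600 = 640.66 V.
After B: V = 640.66 × 513/404 = 813.51 V.
After C: V = 813.51 × 1319/487 = 2203.3 V.
I_load = 2203.3/6930 = 0.31794 A, so P_out = 2203.3 × 0.31794 = 700.52 W.
All ideal ⇒ P_in = P_out, so I_supply = 700.52/415 = 1.69 A.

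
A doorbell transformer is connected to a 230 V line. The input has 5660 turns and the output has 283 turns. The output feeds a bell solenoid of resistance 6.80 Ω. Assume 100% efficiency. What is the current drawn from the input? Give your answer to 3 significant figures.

I_in ≈ 0.0846 A

V_out = V_in × N_out/N_in = 230 × 283/5660 = 11.500 V.
I_out = V_out/R = 11.500/6.80 = 1.6912 A.
For an ideal transformer I_in N_in = I_out N_out, so I_in = 1.6912 × 283/5660 = 0.0846 A.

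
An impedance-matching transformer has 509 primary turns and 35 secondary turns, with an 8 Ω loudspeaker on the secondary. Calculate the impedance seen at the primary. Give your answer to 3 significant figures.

Z_p ≈ 1690 Ω

Z_p = (N_p/N_s)² × Z_s = (509/35)² × 8 = 1690 Ω.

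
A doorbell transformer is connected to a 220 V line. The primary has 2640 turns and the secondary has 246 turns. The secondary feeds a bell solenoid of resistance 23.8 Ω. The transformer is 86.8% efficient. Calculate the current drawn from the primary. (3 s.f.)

V_s = 220 × 246/2640 = 20.500 V.
I_s = V_s/R = 20.500/23.8 = 0.86134 A.
P_out = V_s I_s = 20.500 × 0.86134 = 17.658 W.
P_in = P_out/η = 17.658/0.868 = 20.343 W.
I_p = P_in/V_p = 20.343/220 = 0.0925 A.

I_p ≈ 0.0925 A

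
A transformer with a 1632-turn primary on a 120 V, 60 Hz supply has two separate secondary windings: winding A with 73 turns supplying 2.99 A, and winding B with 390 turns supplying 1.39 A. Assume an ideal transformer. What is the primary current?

V_A = 120 × 73/1632 = 5.3676 V; V_B = 120 × 390/1632 = 28.676 V.
P_out = V_A I_A + V_B I_B = 5.3676×2.99 + 28.676×1.39 = 16.049 + 39.860 = 55.910 W.
Ideal ⇒ P_in = P_out, so I_p = P_out/V_p = 55.910/120 = 0.466 A.

I_p ≈ 0.466 A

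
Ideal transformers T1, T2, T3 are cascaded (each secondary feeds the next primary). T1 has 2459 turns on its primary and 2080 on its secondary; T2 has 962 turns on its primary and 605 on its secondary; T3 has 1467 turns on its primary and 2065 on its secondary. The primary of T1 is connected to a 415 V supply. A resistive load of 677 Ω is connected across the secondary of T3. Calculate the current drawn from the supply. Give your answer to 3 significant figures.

After T1: V = 415.00 × 2080/2459 = 351.04 V.
After T2: V = 351.04 × 605/962 = 220.77 V.
After T3: V = 220.77 × 2065/1467 = 310.76 V.
I_load = 310.76/677 = 0.45902 A, so P_out = 310.76 × 0.45902 = 142.65 W.
All ideal ⇒ P_in = P_out, so I_supply = 142.65/415 = 0.344 A.

I_supply ≈ 0.344 A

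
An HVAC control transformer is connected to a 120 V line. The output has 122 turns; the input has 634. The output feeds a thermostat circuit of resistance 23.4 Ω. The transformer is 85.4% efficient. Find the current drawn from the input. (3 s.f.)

I_in ≈ 0.222 A

V_out = 120 × 122/634 = 23.091 V.
I_out = V_out/R = 23.091/23.4 = 0.98682 A.
P_out = V_out I_out = 23.091 × 0.98682 = 22.787 W.
P_in = P_out/η = 22.787/0.854 = 26.683 W.
I_in = P_in/V_in = 26.683/120 = 0.222 A.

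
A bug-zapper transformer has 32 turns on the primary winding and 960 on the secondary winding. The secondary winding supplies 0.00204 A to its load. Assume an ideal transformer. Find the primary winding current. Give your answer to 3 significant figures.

I_p ≈ 0.0612 A

For an ideal transformer I_p/I_s = N_s/N_p, so I_p = 0.00204 × 960/32 = 0.0612 A.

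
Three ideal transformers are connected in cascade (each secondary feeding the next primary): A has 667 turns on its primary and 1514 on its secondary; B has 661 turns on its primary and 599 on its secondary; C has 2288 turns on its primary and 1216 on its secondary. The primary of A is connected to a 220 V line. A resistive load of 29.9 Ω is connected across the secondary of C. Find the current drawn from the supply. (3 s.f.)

I_supply ≈ 8.79 A

Secondary of A: V = 220.00 × 1514/667 = 499.37 V.
Secondary of B: V = 499.37 × 599/661 = 452.53 V.
Secondary of C: V = 452.53 × 1216/2288 = 240.51 V.
I_load = 240.51/29.9 = 8.0437 A, so P_out = 240.51 × 8.0437 = 1934.6 W.
All ideal ⇒ P_in = P_out, so I_supply = 1934.6/220 = 8.79 A.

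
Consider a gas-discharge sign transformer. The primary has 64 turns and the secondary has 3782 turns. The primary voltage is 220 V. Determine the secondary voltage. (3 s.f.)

V_s ≈ 13000 V

V_s/V_p = N_s/N_p, so V_s = 220 × 3782/64 = 13000 V.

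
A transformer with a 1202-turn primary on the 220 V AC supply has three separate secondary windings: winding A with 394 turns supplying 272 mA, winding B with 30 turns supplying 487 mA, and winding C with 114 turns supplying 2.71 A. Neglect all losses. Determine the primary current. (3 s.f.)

V_A = 220 × 394/1202 = 72.113 V; V_B = 220 × 30/1202 = 5.4908 V; V_C = 220 × 114/1202 = 20.865 V.
P_out = V_A I_A + V_B I_B + V_C I_C = 72.113×0.272 + 5.4908×0.487 + 20.865×2.71 = 19.615 + 2.6740 + 56.545 = 78.834 W.
Ideal ⇒ P_in = P_out, so I_p = P_out/V_p = 78.834/220 = 0.358 A.

I_p ≈ 0.358 A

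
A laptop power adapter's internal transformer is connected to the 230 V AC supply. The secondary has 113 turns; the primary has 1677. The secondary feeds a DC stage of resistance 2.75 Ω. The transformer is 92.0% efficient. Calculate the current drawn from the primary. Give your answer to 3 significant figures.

V_s = 230 × 113/1677 = 15.498 V.
I_s = V_s/R = 15.498/2.75 = 5.6356 A.
P_out = V_s I_s = 15.498 × 5.6356 = 87.340 W.
P_in = P_out/η = 87.340/0.920 = 94.935 W.
I_p = P_in/V_p = 94.935/230 = 0.413 A.

I_p ≈ 0.413 A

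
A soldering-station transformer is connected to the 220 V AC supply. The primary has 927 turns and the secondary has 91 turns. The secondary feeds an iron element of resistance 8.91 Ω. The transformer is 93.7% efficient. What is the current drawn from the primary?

I_p ≈ 0.254 A

V_s = 220 × 91/927 = 21.597 V.
I_s = V_s/R = 21.597/8.91 = 2.4239 A.
P_out = V_s I_s = 21.597 × 2.4239 = 52.347 W.
P_in = P_out/η = 52.347/0.937 = 55.866 W.
I_p = P_in/V_p = 55.866/220 = 0.254 A.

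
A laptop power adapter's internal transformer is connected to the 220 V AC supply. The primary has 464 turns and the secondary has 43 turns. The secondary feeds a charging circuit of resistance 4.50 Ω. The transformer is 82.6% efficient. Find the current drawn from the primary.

V_s = 220 × 43/464 = 20.388 V.
I_s = V_s/R = 20.388/4.50 = 4.5307 A.
P_out = V_s I_s = 20.388 × 4.5307 = 92.371 W.
P_in = P_out/η = 92.371/0.826 = 111.83 W.
I_p = P_in/V_p = 111.83/220 = 0.508 A.

I_p ≈ 0.508 A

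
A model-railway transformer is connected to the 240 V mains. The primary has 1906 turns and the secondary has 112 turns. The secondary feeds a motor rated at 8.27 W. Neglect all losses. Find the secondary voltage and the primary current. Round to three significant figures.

V_s ≈ 14.1 V, I_p ≈ 0.0345 A

V_s = V_p × N_s/N_p = 240 × 112/1906 = 14.103 V.
I_s = P/V_s = 8.27/14.103 = 0.58641 A.
I_p = I_s × N_s/N_p = 0.58641 × 112/1906 = 0.0345 A.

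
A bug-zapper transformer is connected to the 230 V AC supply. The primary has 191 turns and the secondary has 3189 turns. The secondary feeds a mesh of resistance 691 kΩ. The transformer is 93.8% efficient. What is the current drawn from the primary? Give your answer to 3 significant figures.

V_s = 230 × 3189/191 = 3840.2 V.
I_s = V_s/R = 3840.2/691000 = 0.0055574 A.
P_out = V_s I_s = 3840.2 × 0.0055574 = 21.341 W.
P_in = P_out/η = 21.341/0.938 = 22.752 W.
I_p = P_in/V_p = 22.752/230 = 0.0989 A.

I_p ≈ 0.0989 A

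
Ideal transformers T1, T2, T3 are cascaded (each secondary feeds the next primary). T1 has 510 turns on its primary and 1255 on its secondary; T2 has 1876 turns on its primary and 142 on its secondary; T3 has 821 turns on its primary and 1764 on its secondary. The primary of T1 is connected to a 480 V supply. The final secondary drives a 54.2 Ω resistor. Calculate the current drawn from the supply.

After T1: V = 480.00 × 1255/510 = 1181.2 V.
After T2: V = 1181.2 × 142/1876 = 89.407 V.
After T3: V = 89.407 × 1764/821 = 192.10 V.
I_load = 192.10/54.2 = 3.5443 A, so P_out = 192.10 × 3.5443 = 680.85 W.
All ideal ⇒ P_in = P_out, so I_supply = 680.85/480 = 1.42 A.

I_supply ≈ 1.42 A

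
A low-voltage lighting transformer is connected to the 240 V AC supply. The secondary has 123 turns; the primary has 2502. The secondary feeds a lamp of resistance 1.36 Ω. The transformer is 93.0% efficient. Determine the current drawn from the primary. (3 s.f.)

V_s = 240 × 123/2502 = 11.799 V.
I_s = V_s/R = 11.799/1.36 = 8.6754 A.
P_out = V_s I_s = 11.799 × 8.6754 = 102.36 W.
P_in = P_out/η = 102.36/0.930 = 110.06 W.
I_p = P_in/V_p = 110.06/240 = 0.459 A.

I_p ≈ 0.459 A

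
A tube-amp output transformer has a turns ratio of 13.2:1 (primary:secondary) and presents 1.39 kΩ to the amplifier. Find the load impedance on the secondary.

Z_s ≈ 7.98 Ω

Z_s = Z_p/(N_p/N_s)² = 1390/13.2² = 7.98 Ω.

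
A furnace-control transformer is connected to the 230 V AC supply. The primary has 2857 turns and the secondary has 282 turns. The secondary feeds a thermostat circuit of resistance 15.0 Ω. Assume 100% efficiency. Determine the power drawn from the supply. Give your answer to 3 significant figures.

P ≈ 34.4 W

V_s = V_p × N_s/N_p = 230 × 282/2857 = 22.702 V.
I_s = V_s/R = 22.702/15.0 = 1.5135 A.
I_p = I_s × N_s/N_p = 1.5135 × 282/2857 = 0.14939 A.
P = V_p I_p = 230 × 0.14939 = 34.4 W.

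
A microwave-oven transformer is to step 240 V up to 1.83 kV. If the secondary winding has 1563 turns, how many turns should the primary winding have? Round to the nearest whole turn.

N_p = 205 turns

N_p/N_s = V_p/V_s, so N_p = 1563 × 240/1830 = 205.0 ≈ 205 turns.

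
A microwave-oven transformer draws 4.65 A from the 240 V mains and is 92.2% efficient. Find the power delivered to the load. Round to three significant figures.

P_out ≈ 1030 W

P_in = V_p I_p = 240 × 4.65 = 1116.0 W.
P_out = η P_in = 0.922 × 1116.0 = 1030 W.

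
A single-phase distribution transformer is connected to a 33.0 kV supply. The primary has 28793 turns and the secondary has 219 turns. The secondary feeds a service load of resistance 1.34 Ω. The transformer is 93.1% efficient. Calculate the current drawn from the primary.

V_s = 33000 × 219/28793 = 251.00 V.
I_s = V_s/R = 251.00/1.34 = 187.31 A.
P_out = V_s I_s = 251.00 × 187.31 = 47015 W.
P_in = P_out/η = 47015/0.931 = 50500 W.
I_p = P_in/V_p = 50500/33000 = 1.53 A.

I_p ≈ 1.53 A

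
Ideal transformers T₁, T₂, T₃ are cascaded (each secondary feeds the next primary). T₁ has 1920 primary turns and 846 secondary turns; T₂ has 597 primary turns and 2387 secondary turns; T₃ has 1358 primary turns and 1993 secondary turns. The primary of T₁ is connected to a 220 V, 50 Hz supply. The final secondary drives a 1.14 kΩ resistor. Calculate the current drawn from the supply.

I_supply ≈ 1.29 A

Secondary of T₁: V = 220.00 × 846/1920 = 96.938 V.
Secondary of T₂: V = 96.938 × 2387/597 = 387.59 V.
Secondary of T₃: V = 387.59 × 1993/1358 = 568.82 V.
I_load = 568.82/1140 = 0.49897 A, so P_out = 568.82 × 0.49897 = 283.82 W.
All ideal ⇒ P_in = P_out, so I_supply = 283.82/220 = 1.29 A.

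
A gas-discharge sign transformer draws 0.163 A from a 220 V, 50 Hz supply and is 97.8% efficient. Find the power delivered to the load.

P_out ≈ 35.1 W

P_in = V_in I_in = 220 × 0.163 = 35.860 W.
P_out = η P_in = 0.978 × 35.860 = 35.1 W.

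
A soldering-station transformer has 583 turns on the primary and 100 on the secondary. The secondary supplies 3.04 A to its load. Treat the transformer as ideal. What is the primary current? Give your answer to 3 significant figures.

I_p ≈ 0.521 A

For an ideal transformer I_p/I_s = N_s/N_p, so I_p = 3.04 × 100/583 = 0.521 A.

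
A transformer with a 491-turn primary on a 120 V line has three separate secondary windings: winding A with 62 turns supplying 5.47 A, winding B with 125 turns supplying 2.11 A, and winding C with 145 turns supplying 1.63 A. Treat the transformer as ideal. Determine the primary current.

I_p ≈ 1.71 A

V_A = 120 × 62/491 = 15.153 V; V_B = 120 × 125/491 = 30.550 V; V_C = 120 × 145/491 = 35.438 V.
P_out = V_A I_A + V_B I_B + V_C I_C = 15.153×5.47 + 30.550×2.11 + 35.438×1.63 = 82.886 + 64.460 + 57.764 = 205.11 W.
Ideal ⇒ P_in = P_out, so I_p = P_out/V_p = 205.11/120 = 1.71 A.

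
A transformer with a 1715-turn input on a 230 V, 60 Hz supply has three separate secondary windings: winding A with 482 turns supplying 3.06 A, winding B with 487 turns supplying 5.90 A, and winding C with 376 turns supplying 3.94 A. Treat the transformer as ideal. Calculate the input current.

I_in ≈ 3.40 A

V_A = 230 × 482/1715 = 64.641 V; V_B = 230 × 487/1715 = 65.312 V; V_C = 230 × 376/1715 = 50.426 V.
P_out = V_A I_A + V_B I_B + V_C I_C = 64.641×3.06 + 65.312×5.90 + 50.426×3.94 = 197.80 + 385.34 + 198.68 = 781.82 W.
Ideal ⇒ P_in = P_out, so I_in = P_out/V_in = 781.82/230 = 3.40 A.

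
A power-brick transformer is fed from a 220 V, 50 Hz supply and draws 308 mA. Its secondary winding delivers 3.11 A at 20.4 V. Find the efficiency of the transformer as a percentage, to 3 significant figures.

η ≈ 93.6%

P_in = 220 × 0.308 = 67.7600 W.
P_out = 20.4 × 3.11 = 63.4440 W.
η = P_out/P_in = 63.4440/67.7600 = 0.936.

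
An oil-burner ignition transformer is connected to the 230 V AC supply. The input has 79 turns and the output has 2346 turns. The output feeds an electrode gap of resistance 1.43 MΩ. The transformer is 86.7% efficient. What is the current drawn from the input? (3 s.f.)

I_in ≈ 0.164 A

V_out = 230 × 2346/79 = 6830.1 V.
I_out = V_out/R = 6830.1/(1.43×10^6) = 0.0047763 A.
P_out = V_out I_out = 6830.1 × 0.0047763 = 32.623 W.
P_in = P_out/η = 32.623/0.867 = 37.627 W.
I_in = P_in/V_in = 37.627/230 = 0.164 A.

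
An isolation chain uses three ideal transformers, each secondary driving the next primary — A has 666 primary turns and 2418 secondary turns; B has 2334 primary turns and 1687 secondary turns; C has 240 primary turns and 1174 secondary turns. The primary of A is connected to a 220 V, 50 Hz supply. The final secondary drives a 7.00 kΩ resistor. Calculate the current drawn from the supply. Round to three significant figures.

I_supply ≈ 5.18 A

Secondary of A: V = 220.00 × 2418/666 = 798.74 V.
Secondary of B: V = 798.74 × 1687/2334 = 577.32 V.
Secondary of C: V = 577.32 × 1174/240 = 2824.1 V.
I_load = 2824.1/7000 = 0.40344 A, so P_out = 2824.1 × 0.40344 = 1139.3 W.
All ideal ⇒ P_in = P_out, so I_supply = 1139.3/220 = 5.18 A.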